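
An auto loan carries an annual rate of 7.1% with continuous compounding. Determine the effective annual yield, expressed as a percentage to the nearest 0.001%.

With continuous compounding, EAR = e^0.071 − 1.
e^0.071 = 1.073581, so EAR = 0.073581 = 7.358%.

7.358%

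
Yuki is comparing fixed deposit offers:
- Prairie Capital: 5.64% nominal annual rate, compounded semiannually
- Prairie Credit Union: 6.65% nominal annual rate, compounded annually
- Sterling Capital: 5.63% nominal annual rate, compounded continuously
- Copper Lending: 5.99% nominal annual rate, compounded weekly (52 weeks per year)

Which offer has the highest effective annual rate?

Prairie Capital: (1 + 0.0564/2)^2 − 1 = 5.720%
Prairie Credit Union: compounded annually, EAR = 6.650%
Sterling Capital: e^0.0563 − 1 = 5.792%
Copper Lending: (1 + 0.0599/52)^52 − 1 = 6.169%
The highest effective annual rate is Prairie Credit Union at 6.650%.

Prairie Credit Union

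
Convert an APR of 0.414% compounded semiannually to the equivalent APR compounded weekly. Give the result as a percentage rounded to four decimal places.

EAR = (1 + 0.00414/2)^2 − 1 = 0.004144.
Solve (1 + r/52)^52 = 1.004144: r/52 = 1.004144^(1/52) − 1 = 0.000080, so r = 0.004136 = 0.4136%.

0.4136%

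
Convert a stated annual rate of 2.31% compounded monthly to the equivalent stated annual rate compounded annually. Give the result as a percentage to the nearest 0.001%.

2.335%

EAR = (1 + 0.0231/12)^12 − 1 = 0.023346.
Compounded annually, the equivalent nominal rate is the EAR itself: 2.335%.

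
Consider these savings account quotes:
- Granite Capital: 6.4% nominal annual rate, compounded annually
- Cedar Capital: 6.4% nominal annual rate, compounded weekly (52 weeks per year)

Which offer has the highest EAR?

Cedar Capital

Granite Capital: compounded annually, EAR = 6.400%
Cedar Capital: (1 + 0.064/52)^52 − 1 = 6.605%
The highest effective annual rate is Cedar Capital at 6.605%.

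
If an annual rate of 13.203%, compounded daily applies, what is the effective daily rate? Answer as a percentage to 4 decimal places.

With a nominal annual rate compounded daily, the periodic rate is the nominal rate divided by 365.
i = 0.13203 / 365 = 0.0003617 = 0.0362%.

0.0362%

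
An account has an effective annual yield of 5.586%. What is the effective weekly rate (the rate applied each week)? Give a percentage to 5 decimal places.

0.10458%

The per-week rate i satisfies (1 + i)^52 = 1 + 0.05586.
i = 1.05586^(1/52) − 1 = 0.0010458 = 0.10458%.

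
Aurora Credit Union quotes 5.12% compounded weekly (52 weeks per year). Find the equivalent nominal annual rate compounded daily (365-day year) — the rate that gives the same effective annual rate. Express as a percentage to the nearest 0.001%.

EAR = (1 + 0.0512/52)^52 − 1 = 0.052507.
Solve (1 + r/365)^365 = 1.052507: r/365 = 1.052507^(1/365) − 1 = 0.000140, so r = 0.051178 = 5.118%.

5.118%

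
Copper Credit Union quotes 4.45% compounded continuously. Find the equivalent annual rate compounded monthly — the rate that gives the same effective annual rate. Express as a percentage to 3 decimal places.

EAR under continuous compounding: e^0.0445 − 1 = 0.045505.
Solve (1 + r/12)^12 = 1.045505: r/12 = 1.045505^(1/12) − 1 = 0.003715, so r = 0.044583 = 4.458%.

4.458%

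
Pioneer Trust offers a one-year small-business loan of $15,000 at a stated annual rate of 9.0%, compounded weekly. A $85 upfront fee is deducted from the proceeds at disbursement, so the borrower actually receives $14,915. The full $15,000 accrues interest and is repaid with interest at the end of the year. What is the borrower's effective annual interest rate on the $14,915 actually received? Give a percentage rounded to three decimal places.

Amount owed after one year: 15,000 × (1 + 0.090/52)^52 = 15,000 × 1.094089 = $16,411.34.
Effective rate on net proceeds: 16,411.34 / 14,915 − 1 = 0.100324 = 10.032%.

10.032%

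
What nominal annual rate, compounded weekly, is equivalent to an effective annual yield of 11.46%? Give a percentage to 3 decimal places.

10.861%

(1 + r/52)^52 − 1 = 0.1146, so 1 + r/52 = 1.1146^(1/52).
r/52 = 0.002089, so r = 0.108609 = 10.861%.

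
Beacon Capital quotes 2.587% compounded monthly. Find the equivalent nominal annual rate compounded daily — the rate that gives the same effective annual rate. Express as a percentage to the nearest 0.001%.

EAR = (1 + 0.02587/12)^12 − 1 = 0.026179.
Solve (1 + r/365)^365 = 1.026179: r/365 = 1.026179^(1/365) − 1 = 0.000071, so r = 0.025843 = 2.584%.

2.584%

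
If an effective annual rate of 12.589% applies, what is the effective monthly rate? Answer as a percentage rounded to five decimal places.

0.99301%

The per-month rate i satisfies (1 + i)^12 = 1 + 0.12589.
i = 1.12589^(1/12) − 1 = 0.0099301 = 0.99301%.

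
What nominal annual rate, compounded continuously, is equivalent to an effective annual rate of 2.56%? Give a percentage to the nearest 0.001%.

2.528%

Continuous: nominal r satisfies e^r − 1 = 0.0256.
r = ln(1 + 0.0256) = ln(1.0256) = 0.025278 = 2.528%.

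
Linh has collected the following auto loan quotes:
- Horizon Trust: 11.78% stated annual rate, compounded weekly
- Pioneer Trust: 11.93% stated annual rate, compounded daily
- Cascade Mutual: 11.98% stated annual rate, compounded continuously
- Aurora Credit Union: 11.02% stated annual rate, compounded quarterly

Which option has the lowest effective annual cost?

Aurora Credit Union

Horizon Trust: (1 + 0.1178/52)^52 − 1 = 12.487%
Pioneer Trust: (1 + 0.1193/365)^365 − 1 = 12.669%
Cascade Mutual: e^0.1198 − 1 = 12.727%
Aurora Credit Union: (1 + 0.1102/4)^4 − 1 = 11.484%
The lowest effective annual rate is Aurora Credit Union at 11.484%.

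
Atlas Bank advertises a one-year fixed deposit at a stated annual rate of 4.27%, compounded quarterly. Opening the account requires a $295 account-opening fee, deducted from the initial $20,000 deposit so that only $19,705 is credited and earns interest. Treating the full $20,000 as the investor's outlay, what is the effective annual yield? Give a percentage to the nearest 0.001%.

Value after one year: 19,705 × (1 + 0.0427/4)^4 = 19,705 × 1.043389 = $20,559.97.
Effective yield on the $20,000 outlay: 20,559.97 / 20,000 − 1 = 0.027999 = 2.800%.

2.800%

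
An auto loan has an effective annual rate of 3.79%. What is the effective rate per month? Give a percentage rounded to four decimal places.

The per-month rate i satisfies (1 + i)^12 = 1 + 0.0379.
i = 1.0379^(1/12) − 1 = 0.0031048 = 0.3105%.

0.3105%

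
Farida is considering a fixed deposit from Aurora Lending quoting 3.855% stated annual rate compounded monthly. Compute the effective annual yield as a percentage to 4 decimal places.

EAR = (1 + 0.03855/12)^12 − 1.
= (1 + 0.003213)^12 − 1 = 1.039238 − 1 = 3.9238%.

3.9238%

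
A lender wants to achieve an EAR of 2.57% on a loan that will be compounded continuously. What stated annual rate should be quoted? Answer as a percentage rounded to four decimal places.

Continuous: nominal r satisfies e^r − 1 = 0.0257.
r = ln(1 + 0.0257) = ln(1.0257) = 0.025375 = 2.5375%.

2.5375%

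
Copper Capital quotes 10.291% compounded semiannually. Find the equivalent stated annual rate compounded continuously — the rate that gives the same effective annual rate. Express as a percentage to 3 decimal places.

EAR = (1 + 0.10291/2)^2 − 1 = 0.105558.
Equivalent continuous rate: r = ln(1 + 0.105558) = 0.100350 = 10.035%.

10.035%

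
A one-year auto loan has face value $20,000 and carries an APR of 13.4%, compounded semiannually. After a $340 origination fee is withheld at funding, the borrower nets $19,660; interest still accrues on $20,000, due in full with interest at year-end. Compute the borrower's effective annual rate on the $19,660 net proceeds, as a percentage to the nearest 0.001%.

15.818%

Amount owed after one year: 20,000 × (1 + 0.134/2)^2 = 20,000 × 1.138489 = $22,769.78.
Effective rate on net proceeds: 22,769.78 / 19,660 − 1 = 0.158178 = 15.818%.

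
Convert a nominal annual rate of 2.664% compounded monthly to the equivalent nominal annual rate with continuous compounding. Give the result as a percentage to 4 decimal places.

2.6610%

EAR = (1 + 0.02664/12)^12 − 1 = 0.026968.
Equivalent continuous rate: r = ln(1 + 0.026968) = 0.026610 = 2.6610%.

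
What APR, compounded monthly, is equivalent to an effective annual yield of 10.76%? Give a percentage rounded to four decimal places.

(1 + r/12)^12 − 1 = 0.1076, so 1 + r/12 = 1.1076^(1/12).
r/12 = 0.008553, so r = 0.102632 = 10.2632%.

10.2632%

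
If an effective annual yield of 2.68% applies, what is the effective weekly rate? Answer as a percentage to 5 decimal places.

The per-week rate i satisfies (1 + i)^52 = 1 + 0.0268.
i = 1.0268^(1/52) − 1 = 0.0005087 = 0.05087%.

0.05087%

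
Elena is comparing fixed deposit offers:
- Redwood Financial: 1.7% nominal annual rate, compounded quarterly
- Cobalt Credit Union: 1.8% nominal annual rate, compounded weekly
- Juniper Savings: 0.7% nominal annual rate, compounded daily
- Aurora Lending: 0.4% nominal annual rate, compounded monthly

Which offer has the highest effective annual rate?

Redwood Financial: (1 + 0.017/4)^4 − 1 = 1.711%
Cobalt Credit Union: (1 + 0.018/52)^52 − 1 = 1.816%
Juniper Savings: (1 + 0.007/365)^365 − 1 = 0.702%
Aurora Lending: (1 + 0.004/12)^12 − 1 = 0.401%
The highest effective annual rate is Cobalt Credit Union at 1.816%.

Cobalt Credit Union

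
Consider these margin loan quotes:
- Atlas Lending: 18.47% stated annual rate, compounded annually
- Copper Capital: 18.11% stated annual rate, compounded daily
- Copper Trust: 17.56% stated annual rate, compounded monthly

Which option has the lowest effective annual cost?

Atlas Lending: compounded annually, EAR = 18.470%
Copper Capital: (1 + 0.1811/365)^365 − 1 = 19.848%
Copper Trust: (1 + 0.1756/12)^12 − 1 = 19.045%
The lowest effective annual rate is Atlas Lending at 18.470%.

Atlas Lending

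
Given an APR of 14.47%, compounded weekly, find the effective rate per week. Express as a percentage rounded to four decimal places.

0.2783%

With a nominal annual rate compounded weekly, the periodic rate is the nominal rate divided by 52.
i = 0.1447 / 52 = 0.0027827 = 0.2783%.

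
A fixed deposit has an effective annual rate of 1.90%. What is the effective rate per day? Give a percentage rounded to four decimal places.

0.0052%

The per-day rate i satisfies (1 + i)^365 = 1 + 0.0190.
i = 1.0190^(1/365) − 1 = 0.0000516 = 0.0052%.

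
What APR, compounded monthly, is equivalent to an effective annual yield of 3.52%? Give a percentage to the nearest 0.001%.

3.464%

(1 + r/12)^12 − 1 = 0.0352, so 1 + r/12 = 1.0352^(1/12).
r/12 = 0.002887, so r = 0.034645 = 3.464%.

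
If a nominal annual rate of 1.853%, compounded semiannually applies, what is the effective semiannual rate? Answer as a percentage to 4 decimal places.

With a nominal annual rate compounded semiannually, the periodic rate is the nominal rate divided by 2.
i = 0.01853 / 2 = 0.0092650 = 0.9265%.

0.9265%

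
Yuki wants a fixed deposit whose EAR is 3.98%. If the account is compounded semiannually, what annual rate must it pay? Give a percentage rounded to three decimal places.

3.941%

(1 + r/2)^2 − 1 = 0.0398, so 1 + r/2 = 1.0398^(1/2).
r/2 = 0.019706, so r = 0.039412 = 3.941%.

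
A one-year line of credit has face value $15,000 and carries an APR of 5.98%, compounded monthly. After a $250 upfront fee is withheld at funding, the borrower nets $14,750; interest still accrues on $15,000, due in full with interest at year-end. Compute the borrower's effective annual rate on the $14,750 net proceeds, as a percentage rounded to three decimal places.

7.946%

Amount owed after one year: 15,000 × (1 + 0.0598/12)^12 = 15,000 × 1.061467 = $15,922.00.
Effective rate on net proceeds: 15,922.00 / 14,750 − 1 = 0.079458 = 7.946%.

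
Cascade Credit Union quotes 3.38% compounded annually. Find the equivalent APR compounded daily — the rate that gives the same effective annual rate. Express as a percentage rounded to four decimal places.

Compounded annually, EAR = nominal = 0.033800.
Solve (1 + r/365)^365 = 1.033800: r/365 = 1.033800^(1/365) − 1 = 0.000091, so r = 0.033243 = 3.3243%.

3.3243%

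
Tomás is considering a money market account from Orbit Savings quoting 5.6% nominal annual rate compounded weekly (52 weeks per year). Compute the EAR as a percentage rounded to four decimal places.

EAR = (1 + 0.056/52)^52 − 1.
= (1 + 0.001077)^52 − 1 = 1.057566 − 1 = 5.7566%.

5.7566%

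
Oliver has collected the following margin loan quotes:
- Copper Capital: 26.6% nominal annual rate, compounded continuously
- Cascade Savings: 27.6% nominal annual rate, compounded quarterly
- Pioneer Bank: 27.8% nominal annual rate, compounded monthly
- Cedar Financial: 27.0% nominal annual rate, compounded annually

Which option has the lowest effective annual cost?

Copper Capital: e^0.266 − 1 = 30.474%
Cascade Savings: (1 + 0.276/4)^4 − 1 = 30.590%
Pioneer Bank: (1 + 0.278/12)^12 − 1 = 31.631%
Cedar Financial: compounded annually, EAR = 27.000%
The lowest effective annual rate is Cedar Financial at 27.000%.

Cedar Financial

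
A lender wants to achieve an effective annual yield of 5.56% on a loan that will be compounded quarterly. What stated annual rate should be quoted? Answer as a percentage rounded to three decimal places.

5.448%

(1 + r/4)^4 − 1 = 0.0556, so 1 + r/4 = 1.0556^(1/4).
r/4 = 0.013619, so r = 0.054477 = 5.448%.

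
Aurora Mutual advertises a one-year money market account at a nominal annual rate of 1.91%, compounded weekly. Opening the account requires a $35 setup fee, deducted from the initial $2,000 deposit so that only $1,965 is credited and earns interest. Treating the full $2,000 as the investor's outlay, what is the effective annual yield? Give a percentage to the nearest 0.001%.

0.144%

Value after one year: 1,965 × (1 + 0.0191/52)^52 = 1,965 × 1.019280 = $2,002.89.
Effective yield on the $2,000 outlay: 2,002.89 / 2,000 − 1 = 0.001443 = 0.144%.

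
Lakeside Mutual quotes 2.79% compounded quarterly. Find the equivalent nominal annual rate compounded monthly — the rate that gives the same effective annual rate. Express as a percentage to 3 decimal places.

2.784%

EAR = (1 + 0.0279/4)^4 − 1 = 0.028193.
Solve (1 + r/12)^12 = 1.028193: r/12 = 1.028193^(1/12) − 1 = 0.002320, so r = 0.027835 = 2.784%.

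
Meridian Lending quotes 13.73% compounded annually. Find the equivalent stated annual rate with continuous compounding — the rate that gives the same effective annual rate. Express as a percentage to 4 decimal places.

Compounded annually, EAR = nominal = 0.137300.
Equivalent continuous rate: r = ln(1 + 0.137300) = 0.128657 = 12.8657%.

12.8657%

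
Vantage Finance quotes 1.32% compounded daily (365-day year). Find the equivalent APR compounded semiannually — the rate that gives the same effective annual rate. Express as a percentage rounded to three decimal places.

1.324%

EAR = (1 + 0.0132/365)^365 − 1 = 0.013287.
Solve (1 + r/2)^2 = 1.013287: r/2 = 1.013287^(1/2) − 1 = 0.006622, so r = 0.013243 = 1.324%.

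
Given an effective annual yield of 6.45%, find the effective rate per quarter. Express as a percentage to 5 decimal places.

1.57490%

The per-quarter rate i satisfies (1 + i)^4 = 1 + 0.0645.
i = 1.0645^(1/4) − 1 = 0.0157490 = 1.57490%.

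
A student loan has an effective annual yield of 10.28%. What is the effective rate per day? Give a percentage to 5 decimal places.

The per-day rate i satisfies (1 + i)^365 = 1 + 0.1028.
i = 1.1028^(1/365) − 1 = 0.0002681 = 0.02681%.

0.02681%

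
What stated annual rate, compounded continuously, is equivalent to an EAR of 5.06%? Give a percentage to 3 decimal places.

Continuous: nominal r satisfies e^r − 1 = 0.0506.
r = ln(1 + 0.0506) = ln(1.0506) = 0.049361 = 4.936%.

4.936%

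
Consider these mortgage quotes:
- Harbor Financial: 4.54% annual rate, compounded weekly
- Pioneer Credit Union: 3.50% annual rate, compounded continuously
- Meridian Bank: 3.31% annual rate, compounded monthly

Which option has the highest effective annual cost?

Harbor Financial

Harbor Financial: (1 + 0.0454/52)^52 − 1 = 4.643%
Pioneer Credit Union: e^0.0350 − 1 = 3.562%
Meridian Bank: (1 + 0.0331/12)^12 − 1 = 3.361%
The highest effective annual rate is Harbor Financial at 4.643%.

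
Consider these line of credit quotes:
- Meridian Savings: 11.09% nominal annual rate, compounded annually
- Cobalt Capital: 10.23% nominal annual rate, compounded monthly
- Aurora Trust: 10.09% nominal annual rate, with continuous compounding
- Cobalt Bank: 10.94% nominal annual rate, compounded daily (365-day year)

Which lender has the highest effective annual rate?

Meridian Savings: compounded annually, EAR = 11.090%
Cobalt Capital: (1 + 0.1023/12)^12 − 1 = 10.724%
Aurora Trust: e^0.1009 − 1 = 10.617%
Cobalt Bank: (1 + 0.1094/365)^365 − 1 = 11.559%
The highest effective annual rate is Cobalt Bank at 11.559%.

Cobalt Bank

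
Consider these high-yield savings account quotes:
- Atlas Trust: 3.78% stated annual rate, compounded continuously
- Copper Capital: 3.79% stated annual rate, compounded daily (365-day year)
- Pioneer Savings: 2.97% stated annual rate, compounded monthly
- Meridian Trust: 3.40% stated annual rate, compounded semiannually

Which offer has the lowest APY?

Atlas Trust: e^0.0378 − 1 = 3.852%
Copper Capital: (1 + 0.0379/365)^365 − 1 = 3.863%
Pioneer Savings: (1 + 0.0297/12)^12 − 1 = 3.011%
Meridian Trust: (1 + 0.0340/2)^2 − 1 = 3.429%
The lowest effective annual rate is Pioneer Savings at 3.011%.

Pioneer Savings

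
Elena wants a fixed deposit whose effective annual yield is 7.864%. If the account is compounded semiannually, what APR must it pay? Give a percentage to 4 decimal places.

7.7152%

(1 + r/2)^2 − 1 = 0.07864, so 1 + r/2 = 1.07864^(1/2).
r/2 = 0.038576, so r = 0.077152 = 7.7152%.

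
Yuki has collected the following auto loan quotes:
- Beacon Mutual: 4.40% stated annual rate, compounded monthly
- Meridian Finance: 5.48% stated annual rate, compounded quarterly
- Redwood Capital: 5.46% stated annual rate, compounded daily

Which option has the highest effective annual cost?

Redwood Capital

Beacon Mutual: (1 + 0.0440/12)^12 − 1 = 4.490%
Meridian Finance: (1 + 0.0548/4)^4 − 1 = 5.594%
Redwood Capital: (1 + 0.0546/365)^365 − 1 = 5.611%
The highest effective annual rate is Redwood Capital at 5.611%.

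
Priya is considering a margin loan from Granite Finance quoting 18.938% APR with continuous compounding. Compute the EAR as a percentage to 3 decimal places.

With continuous compounding, EAR = e^0.18938 − 1.
e^0.18938 = 1.208500, so EAR = 0.208500 = 20.850%.

20.850%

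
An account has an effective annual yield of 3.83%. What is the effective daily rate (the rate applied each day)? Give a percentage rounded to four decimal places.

The per-day rate i satisfies (1 + i)^365 = 1 + 0.0383.
i = 1.0383^(1/365) − 1 = 0.0001030 = 0.0103%.

0.0103%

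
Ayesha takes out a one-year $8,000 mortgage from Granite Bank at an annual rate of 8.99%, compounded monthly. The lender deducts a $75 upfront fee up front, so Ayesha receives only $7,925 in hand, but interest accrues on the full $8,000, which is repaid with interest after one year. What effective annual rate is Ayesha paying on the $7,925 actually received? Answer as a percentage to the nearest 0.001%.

Amount owed after one year: 8,000 × (1 + 0.0899/12)^12 = 8,000 × 1.093698 = $8,749.59.
Effective rate on net proceeds: 8,749.59 / 7,925 − 1 = 0.104049 = 10.405%.

10.405%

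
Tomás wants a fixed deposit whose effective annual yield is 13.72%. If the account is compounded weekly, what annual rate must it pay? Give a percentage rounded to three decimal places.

(1 + r/52)^52 − 1 = 0.1372, so 1 + r/52 = 1.1372^(1/52).
r/52 = 0.002476, so r = 0.128728 = 12.873%.

12.873%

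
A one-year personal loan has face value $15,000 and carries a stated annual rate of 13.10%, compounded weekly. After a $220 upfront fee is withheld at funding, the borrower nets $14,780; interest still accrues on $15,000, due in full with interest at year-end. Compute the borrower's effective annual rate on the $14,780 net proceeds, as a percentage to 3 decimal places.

Amount owed after one year: 15,000 × (1 + 0.1310/52)^52 = 15,000 × 1.139780 = $17,096.70.
Effective rate on net proceeds: 17,096.70 / 14,780 − 1 = 0.156746 = 15.675%.

15.675%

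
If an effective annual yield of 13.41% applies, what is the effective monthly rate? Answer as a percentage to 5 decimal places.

The per-month rate i satisfies (1 + i)^12 = 1 + 0.1341.
i = 1.1341^(1/12) − 1 = 0.0105418 = 1.05418%.

1.05418%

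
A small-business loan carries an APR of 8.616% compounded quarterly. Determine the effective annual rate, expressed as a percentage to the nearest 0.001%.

8.898%

EAR = (1 + 0.08616/4)^4 − 1.
= 1.088984 − 1 = 8.898%.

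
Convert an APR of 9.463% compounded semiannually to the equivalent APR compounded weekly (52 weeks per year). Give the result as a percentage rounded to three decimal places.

EAR = (1 + 0.09463/2)^2 − 1 = 0.096869.
Solve (1 + r/52)^52 = 1.096869: r/52 = 1.096869^(1/52) − 1 = 0.001780, so r = 0.092542 = 9.254%.

9.254%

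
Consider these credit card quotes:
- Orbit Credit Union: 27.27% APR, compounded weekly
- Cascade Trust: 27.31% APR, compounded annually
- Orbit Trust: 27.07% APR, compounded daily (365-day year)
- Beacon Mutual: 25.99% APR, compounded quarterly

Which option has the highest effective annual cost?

Orbit Credit Union: (1 + 0.2727/52)^52 − 1 = 31.257%
Cascade Trust: compounded annually, EAR = 27.310%
Orbit Trust: (1 + 0.2707/365)^365 − 1 = 31.075%
Beacon Mutual: (1 + 0.2599/4)^4 − 1 = 28.635%
The highest effective annual rate is Orbit Credit Union at 31.257%.

Orbit Credit Union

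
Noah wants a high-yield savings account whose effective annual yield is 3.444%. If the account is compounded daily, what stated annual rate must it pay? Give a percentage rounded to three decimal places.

(1 + r/365)^365 − 1 = 0.03444, so 1 + r/365 = 1.03444^(1/365).
r/365 = 0.000093, so r = 0.033862 = 3.386%.

3.386%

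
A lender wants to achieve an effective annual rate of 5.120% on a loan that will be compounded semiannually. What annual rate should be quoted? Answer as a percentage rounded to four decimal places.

(1 + r/2)^2 − 1 = 0.05120, so 1 + r/2 = 1.05120^(1/2).
r/2 = 0.025280, so r = 0.050561 = 5.0561%.

5.0561%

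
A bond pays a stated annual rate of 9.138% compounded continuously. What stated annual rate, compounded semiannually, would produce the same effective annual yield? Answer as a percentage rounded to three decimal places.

EAR under continuous compounding: e^0.09138 − 1 = 0.095685.
Solve (1 + r/2)^2 = 1.095685: r/2 = 1.095685^(1/2) − 1 = 0.046750, so r = 0.093500 = 9.350%.

9.350%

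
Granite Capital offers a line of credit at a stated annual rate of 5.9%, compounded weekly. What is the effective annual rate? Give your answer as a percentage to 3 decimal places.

6.074%

EAR = (1 + 0.059/52)^52 − 1.
= 1.060740 − 1 = 6.074%.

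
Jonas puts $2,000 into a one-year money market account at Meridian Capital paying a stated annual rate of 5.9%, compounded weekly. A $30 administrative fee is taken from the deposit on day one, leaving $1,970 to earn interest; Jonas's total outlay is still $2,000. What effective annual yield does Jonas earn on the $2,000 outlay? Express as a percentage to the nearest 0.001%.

4.483%

Value after one year: 1,970 × (1 + 0.059/52)^52 = 1,970 × 1.060740 = $2,089.66.
Effective yield on the $2,000 outlay: 2,089.66 / 2,000 − 1 = 0.044829 = 4.483%.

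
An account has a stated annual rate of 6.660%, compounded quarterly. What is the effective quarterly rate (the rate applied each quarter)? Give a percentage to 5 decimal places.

With a nominal annual rate compounded quarterly, the periodic rate is the nominal rate divided by 4.
i = 0.06660 / 4 = 0.0166500 = 1.66500%.

1.66500%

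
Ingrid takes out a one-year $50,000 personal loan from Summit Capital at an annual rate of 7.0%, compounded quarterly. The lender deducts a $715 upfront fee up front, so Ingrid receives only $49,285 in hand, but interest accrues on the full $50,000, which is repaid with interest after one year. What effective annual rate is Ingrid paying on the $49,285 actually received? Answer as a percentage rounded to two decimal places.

Amount owed after one year: 50,000 × (1 + 0.070/4)^4 = 50,000 × 1.071859 = $53,592.95.
Effective rate on net proceeds: 53,592.95 / 49,285 − 1 = 0.087409 = 8.74%.

8.74%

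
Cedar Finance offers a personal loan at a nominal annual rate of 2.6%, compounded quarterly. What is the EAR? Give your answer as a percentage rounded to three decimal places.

2.625%

EAR = (1 + 0.026/4)^4 − 1.
= (1 + 0.006500)^4 − 1 = 1.026255 − 1 = 2.625%.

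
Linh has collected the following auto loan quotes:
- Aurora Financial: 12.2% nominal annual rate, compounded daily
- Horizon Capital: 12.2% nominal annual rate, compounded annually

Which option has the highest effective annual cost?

Aurora Financial

Aurora Financial: (1 + 0.122/365)^365 − 1 = 12.973%
Horizon Capital: compounded annually, EAR = 12.200%
The highest effective annual rate is Aurora Financial at 12.973%.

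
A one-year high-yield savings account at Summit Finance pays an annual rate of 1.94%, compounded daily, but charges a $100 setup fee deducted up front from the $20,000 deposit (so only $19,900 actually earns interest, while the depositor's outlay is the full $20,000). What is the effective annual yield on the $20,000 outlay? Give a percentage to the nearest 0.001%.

1.449%

Value after one year: 19,900 × (1 + 0.0194/365)^365 = 19,900 × 1.019589 = $20,289.82.
Effective yield on the $20,000 outlay: 20,289.82 / 20,000 − 1 = 0.014491 = 1.449%.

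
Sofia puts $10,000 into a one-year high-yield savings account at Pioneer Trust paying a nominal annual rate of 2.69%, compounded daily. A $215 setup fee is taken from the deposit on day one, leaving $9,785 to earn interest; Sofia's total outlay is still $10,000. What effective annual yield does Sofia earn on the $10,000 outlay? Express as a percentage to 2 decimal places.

Value after one year: 9,785 × (1 + 0.0269/365)^365 = 9,785 × 1.027264 = $10,051.78.
Effective yield on the $10,000 outlay: 10,051.78 / 10,000 − 1 = 0.005178 = 0.52%.

0.52%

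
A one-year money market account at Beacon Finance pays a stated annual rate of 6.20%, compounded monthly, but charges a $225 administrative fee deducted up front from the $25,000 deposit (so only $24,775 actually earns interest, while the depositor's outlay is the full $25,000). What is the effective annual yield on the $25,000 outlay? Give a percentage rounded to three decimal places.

5.422%

Value after one year: 24,775 × (1 + 0.0620/12)^12 = 24,775 × 1.063793 = $26,355.46.
Effective yield on the $25,000 outlay: 26,355.46 / 25,000 − 1 = 0.054218 = 5.422%.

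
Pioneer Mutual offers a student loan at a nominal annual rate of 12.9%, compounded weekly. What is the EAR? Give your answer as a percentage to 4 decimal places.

EAR = (1 + 0.129/52)^52 − 1.
= (1 + 0.002481)^52 − 1 = 1.137508 − 1 = 13.7508%.

13.7508%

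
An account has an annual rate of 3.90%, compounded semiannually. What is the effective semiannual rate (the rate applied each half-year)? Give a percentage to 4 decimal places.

1.9500%

With a nominal annual rate compounded semiannually, the periodic rate is the nominal rate divided by 2.
i = 0.0390 / 2 = 0.0195000 = 1.9500%.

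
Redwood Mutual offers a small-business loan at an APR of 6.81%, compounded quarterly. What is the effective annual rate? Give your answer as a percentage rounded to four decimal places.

6.9859%

EAR = (1 + 0.0681/4)^4 − 1.
= (1 + 0.017025)^4 − 1 = 1.069859 − 1 = 6.9859%.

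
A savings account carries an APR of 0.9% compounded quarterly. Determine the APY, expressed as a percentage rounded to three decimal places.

EAR = (1 + 0.009/4)^4 − 1.
= 1.009030 − 1 = 0.903%.

0.903%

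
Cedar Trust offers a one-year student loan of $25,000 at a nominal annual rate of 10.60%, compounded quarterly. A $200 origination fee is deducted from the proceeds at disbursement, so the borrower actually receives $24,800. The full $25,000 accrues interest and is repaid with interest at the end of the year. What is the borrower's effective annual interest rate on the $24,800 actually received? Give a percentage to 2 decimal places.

Amount owed after one year: 25,000 × (1 + 0.1060/4)^4 = 25,000 × 1.110288 = $27,757.21.
Effective rate on net proceeds: 27,757.21 / 24,800 − 1 = 0.119242 = 11.92%.

11.92%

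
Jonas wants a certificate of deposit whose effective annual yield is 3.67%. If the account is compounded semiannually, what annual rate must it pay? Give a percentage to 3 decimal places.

(1 + r/2)^2 − 1 = 0.0367, so 1 + r/2 = 1.0367^(1/2).
r/2 = 0.018185, so r = 0.036369 = 3.637%.

3.637%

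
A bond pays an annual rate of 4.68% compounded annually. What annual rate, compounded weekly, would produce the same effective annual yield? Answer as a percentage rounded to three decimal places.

4.576%

Compounded annually, EAR = nominal = 0.046800.
Solve (1 + r/52)^52 = 1.046800: r/52 = 1.046800^(1/52) − 1 = 0.000880, so r = 0.045758 = 4.576%.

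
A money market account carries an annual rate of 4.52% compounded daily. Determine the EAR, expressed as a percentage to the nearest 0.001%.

4.623%

EAR = (1 + 0.0452/365)^365 − 1.
= 1.046234 − 1 = 4.623%.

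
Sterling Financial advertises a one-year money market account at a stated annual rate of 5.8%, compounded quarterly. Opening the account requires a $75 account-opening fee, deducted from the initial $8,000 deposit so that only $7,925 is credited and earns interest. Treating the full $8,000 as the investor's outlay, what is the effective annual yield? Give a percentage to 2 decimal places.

Value after one year: 7,925 × (1 + 0.058/4)^4 = 7,925 × 1.059274 = $8,394.74.
Effective yield on the $8,000 outlay: 8,394.74 / 8,000 − 1 = 0.049343 = 4.93%.

4.93%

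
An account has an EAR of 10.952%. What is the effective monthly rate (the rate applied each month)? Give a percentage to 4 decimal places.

0.8698%

The per-month rate i satisfies (1 + i)^12 = 1 + 0.10952.
i = 1.10952^(1/12) − 1 = 0.0086982 = 0.8698%.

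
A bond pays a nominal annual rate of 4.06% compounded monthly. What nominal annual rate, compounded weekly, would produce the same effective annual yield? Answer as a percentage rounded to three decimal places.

4.055%

EAR = (1 + 0.0406/12)^12 − 1 = 0.041364.
Solve (1 + r/52)^52 = 1.041364: r/52 = 1.041364^(1/52) − 1 = 0.000780, so r = 0.040547 = 4.055%.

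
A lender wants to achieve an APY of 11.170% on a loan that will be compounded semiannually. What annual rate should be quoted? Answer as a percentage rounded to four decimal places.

10.8744%

(1 + r/2)^2 − 1 = 0.11170, so 1 + r/2 = 1.11170^(1/2).
r/2 = 0.054372, so r = 0.108744 = 10.8744%.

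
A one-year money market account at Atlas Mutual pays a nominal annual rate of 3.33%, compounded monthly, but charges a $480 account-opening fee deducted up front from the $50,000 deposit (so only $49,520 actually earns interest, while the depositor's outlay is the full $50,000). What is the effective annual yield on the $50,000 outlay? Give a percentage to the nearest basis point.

2.39%

Value after one year: 49,520 × (1 + 0.0333/12)^12 = 49,520 × 1.033813 = $51,194.42.
Effective yield on the $50,000 outlay: 51,194.42 / 50,000 − 1 = 0.023888 = 2.39%.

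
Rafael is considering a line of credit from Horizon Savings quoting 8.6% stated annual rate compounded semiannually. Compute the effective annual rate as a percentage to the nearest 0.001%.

EAR = (1 + 0.086/2)^2 − 1.
= (1 + 0.043000)^2 − 1 = 1.087849 − 1 = 8.785%.

8.785%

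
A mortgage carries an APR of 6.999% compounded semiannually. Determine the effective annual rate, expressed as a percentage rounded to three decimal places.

EAR = (1 + 0.06999/2)^2 − 1.
= 1.071215 − 1 = 7.121%.

7.121%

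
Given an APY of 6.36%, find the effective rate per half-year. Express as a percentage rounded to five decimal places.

3.13098%

The per-half-year rate i satisfies (1 + i)^2 = 1 + 0.0636.
i = 1.0636^(1/2) − 1 = 0.0313098 = 3.13098%.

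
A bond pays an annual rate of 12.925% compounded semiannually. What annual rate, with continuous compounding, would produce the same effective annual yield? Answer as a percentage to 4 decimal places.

EAR = (1 + 0.12925/2)^2 − 1 = 0.133426.
Equivalent continuous rate: r = ln(1 + 0.133426) = 0.125245 = 12.5245%.

12.5245%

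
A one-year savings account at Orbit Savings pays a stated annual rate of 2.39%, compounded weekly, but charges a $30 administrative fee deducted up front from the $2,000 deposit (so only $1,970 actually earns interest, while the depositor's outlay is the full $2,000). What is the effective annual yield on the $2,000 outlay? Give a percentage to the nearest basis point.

Value after one year: 1,970 × (1 + 0.0239/52)^52 = 1,970 × 1.024182 = $2,017.64.
Effective yield on the $2,000 outlay: 2,017.64 / 2,000 − 1 = 0.008820 = 0.88%.

0.88%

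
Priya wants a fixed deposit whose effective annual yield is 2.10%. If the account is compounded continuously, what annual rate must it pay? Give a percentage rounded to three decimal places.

2.078%

Continuous: nominal r satisfies e^r − 1 = 0.0210.
r = ln(1 + 0.0210) = ln(1.0210) = 0.020783 = 2.078%.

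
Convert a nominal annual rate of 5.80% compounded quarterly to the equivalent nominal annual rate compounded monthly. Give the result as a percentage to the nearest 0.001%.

EAR = (1 + 0.0580/4)^4 − 1 = 0.059274.
Solve (1 + r/12)^12 = 1.059274: r/12 = 1.059274^(1/12) − 1 = 0.004810, so r = 0.057722 = 5.772%.

5.772%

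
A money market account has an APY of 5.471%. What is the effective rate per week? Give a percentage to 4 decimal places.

0.1025%

The per-week rate i satisfies (1 + i)^52 = 1 + 0.05471.
i = 1.05471^(1/52) − 1 = 0.0010249 = 0.1025%.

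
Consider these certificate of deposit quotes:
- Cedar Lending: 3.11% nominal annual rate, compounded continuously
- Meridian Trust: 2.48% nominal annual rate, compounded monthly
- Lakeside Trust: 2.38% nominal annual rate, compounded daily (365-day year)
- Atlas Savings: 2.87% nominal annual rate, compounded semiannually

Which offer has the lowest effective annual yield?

Lakeside Trust

Cedar Lending: e^0.0311 − 1 = 3.159%
Meridian Trust: (1 + 0.0248/12)^12 − 1 = 2.508%
Lakeside Trust: (1 + 0.0238/365)^365 − 1 = 2.408%
Atlas Savings: (1 + 0.0287/2)^2 − 1 = 2.891%
The lowest effective annual rate is Lakeside Trust at 2.408%.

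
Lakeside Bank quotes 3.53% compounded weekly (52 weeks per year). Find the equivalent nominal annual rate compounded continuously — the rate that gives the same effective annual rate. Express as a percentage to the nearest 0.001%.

EAR = (1 + 0.0353/52)^52 − 1 = 0.035918.
Equivalent continuous rate: r = ln(1 + 0.035918) = 0.035288 = 3.529%.

3.529%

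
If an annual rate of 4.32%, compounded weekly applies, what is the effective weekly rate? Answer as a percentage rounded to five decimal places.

0.08308%

With a nominal annual rate compounded weekly, the periodic rate is the nominal rate divided by 52.
i = 0.0432 / 52 = 0.0008308 = 0.08308%.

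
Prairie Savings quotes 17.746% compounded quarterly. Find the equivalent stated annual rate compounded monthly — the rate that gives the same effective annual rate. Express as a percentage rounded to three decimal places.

17.490%

EAR = (1 + 0.17746/4)^4 − 1 = 0.189623.
Solve (1 + r/12)^12 = 1.189623: r/12 = 1.189623^(1/12) − 1 = 0.014575, so r = 0.174898 = 17.490%.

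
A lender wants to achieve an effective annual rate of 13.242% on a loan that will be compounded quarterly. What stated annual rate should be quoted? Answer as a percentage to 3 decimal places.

(1 + r/4)^4 − 1 = 0.13242, so 1 + r/4 = 1.13242^(1/4).
r/4 = 0.031578, so r = 0.126310 = 12.631%.

12.631%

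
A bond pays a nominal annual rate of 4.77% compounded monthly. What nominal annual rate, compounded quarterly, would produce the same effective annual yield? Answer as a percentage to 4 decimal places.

EAR = (1 + 0.0477/12)^12 − 1 = 0.048757.
Solve (1 + r/4)^4 = 1.048757: r/4 = 1.048757^(1/4) − 1 = 0.011972, so r = 0.047890 = 4.7890%.

4.7890%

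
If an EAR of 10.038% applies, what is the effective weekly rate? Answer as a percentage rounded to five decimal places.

0.18412%

The per-week rate i satisfies (1 + i)^52 = 1 + 0.10038.
i = 1.10038^(1/52) − 1 = 0.0018412 = 0.18412%.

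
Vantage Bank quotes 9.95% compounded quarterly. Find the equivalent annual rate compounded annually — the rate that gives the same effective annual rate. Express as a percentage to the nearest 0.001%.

EAR = (1 + 0.0995/4)^4 − 1 = 0.103275.
Compounded annually, the equivalent nominal rate is the EAR itself: 10.327%.

10.327%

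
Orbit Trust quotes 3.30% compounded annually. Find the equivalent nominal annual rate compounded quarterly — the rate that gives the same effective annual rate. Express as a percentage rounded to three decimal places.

3.260%

Compounded annually, EAR = nominal = 0.033000.
Solve (1 + r/4)^4 = 1.033000: r/4 = 1.033000^(1/4) − 1 = 0.008150, so r = 0.032599 = 3.260%.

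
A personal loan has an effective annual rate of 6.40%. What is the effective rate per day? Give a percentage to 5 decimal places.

0.01700%

The per-day rate i satisfies (1 + i)^365 = 1 + 0.0640.
i = 1.0640^(1/365) − 1 = 0.0001700 = 0.01700%.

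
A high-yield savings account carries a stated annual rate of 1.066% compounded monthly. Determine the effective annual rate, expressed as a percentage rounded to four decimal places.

EAR = (1 + 0.01066/12)^12 − 1.
= 1.010712 − 1 = 1.0712%.

1.0712%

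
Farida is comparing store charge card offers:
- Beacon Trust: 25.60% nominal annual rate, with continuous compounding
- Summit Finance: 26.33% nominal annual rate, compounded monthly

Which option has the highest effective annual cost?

Beacon Trust: e^0.2560 − 1 = 29.175%
Summit Finance: (1 + 0.2633/12)^12 − 1 = 29.752%
The highest effective annual rate is Summit Finance at 29.752%.

Summit Finance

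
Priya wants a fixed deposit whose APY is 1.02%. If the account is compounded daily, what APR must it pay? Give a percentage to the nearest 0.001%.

1.015%

(1 + r/365)^365 − 1 = 0.0102, so 1 + r/365 = 1.0102^(1/365).
r/365 = 0.000028, so r = 0.010148 = 1.015%.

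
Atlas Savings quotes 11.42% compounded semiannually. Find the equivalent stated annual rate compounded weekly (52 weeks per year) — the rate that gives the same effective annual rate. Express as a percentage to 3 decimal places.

EAR = (1 + 0.1142/2)^2 − 1 = 0.117460.
Solve (1 + r/52)^52 = 1.117460: r/52 = 1.117460^(1/52) − 1 = 0.002138, so r = 0.111177 = 11.118%.

11.118%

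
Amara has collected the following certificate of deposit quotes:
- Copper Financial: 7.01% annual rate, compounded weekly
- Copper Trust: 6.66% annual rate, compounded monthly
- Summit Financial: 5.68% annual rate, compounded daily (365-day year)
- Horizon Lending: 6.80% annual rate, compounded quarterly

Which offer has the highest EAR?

Copper Financial

Copper Financial: (1 + 0.0701/52)^52 − 1 = 7.256%
Copper Trust: (1 + 0.0666/12)^12 − 1 = 6.867%
Summit Financial: (1 + 0.0568/365)^365 − 1 = 5.844%
Horizon Lending: (1 + 0.0680/4)^4 − 1 = 6.975%
The highest effective annual rate is Copper Financial at 7.256%.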